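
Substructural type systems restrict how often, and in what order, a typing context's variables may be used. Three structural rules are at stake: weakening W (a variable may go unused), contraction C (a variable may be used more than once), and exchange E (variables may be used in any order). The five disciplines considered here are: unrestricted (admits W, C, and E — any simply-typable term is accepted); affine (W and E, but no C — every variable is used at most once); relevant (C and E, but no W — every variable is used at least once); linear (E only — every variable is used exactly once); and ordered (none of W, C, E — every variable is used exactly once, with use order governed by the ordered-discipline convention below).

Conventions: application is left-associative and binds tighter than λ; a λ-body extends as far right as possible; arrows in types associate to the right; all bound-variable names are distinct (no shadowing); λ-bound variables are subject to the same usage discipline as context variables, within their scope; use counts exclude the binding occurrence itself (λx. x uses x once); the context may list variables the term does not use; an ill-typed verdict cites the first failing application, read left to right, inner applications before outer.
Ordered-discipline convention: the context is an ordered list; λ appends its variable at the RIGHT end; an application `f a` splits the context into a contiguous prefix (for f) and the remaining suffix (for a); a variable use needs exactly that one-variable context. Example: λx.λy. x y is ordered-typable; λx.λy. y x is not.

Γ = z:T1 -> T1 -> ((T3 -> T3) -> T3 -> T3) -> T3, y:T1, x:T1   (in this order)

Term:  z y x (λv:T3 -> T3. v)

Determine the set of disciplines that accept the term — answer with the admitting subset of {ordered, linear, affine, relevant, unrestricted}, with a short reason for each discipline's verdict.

admitted in: ordered, linear, affine, relevant, unrestricted
counts: z ×1, y ×1, x ×1, v [bound] ×1
uses in reading order: z, y, x, v
typing: the term checks, with type T3
ordered: ✓, z, y, x, v: once each, no exchange needed
linear: ✓, each of z, y, x, v used exactly once
affine: ✓, z, y, x, v: no repeats, contraction unneeded
relevant: ✓, every one of z, y, x, v appears
unrestricted: ✓, typability at T3 is all that's needed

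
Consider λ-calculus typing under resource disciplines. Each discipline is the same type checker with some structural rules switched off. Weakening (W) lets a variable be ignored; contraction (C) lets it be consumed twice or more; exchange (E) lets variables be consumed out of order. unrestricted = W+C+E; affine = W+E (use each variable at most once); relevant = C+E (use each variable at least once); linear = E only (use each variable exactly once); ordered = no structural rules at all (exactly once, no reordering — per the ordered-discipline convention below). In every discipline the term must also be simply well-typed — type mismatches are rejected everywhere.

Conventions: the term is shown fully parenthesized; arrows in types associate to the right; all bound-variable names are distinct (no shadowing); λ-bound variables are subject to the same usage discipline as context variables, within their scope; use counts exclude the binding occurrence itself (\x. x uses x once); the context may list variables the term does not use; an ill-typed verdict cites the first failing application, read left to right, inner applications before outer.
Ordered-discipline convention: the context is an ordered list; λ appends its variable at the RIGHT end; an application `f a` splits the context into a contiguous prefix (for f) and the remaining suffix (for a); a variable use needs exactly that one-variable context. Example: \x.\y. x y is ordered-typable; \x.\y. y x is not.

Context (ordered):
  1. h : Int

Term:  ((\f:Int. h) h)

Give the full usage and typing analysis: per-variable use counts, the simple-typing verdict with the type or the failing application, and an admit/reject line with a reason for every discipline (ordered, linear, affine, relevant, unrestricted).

variable uses: h=2; f (bound)=0
use order (left to right): h, h
typing: ✓ — Int
ordered ✗ (uses contraction: h ×2; f never used (weakening))
linear ✗ (uses contraction: h ×2; f never used (weakening))
affine ✗ (uses contraction: h ×2)
relevant ✗ (f never used (weakening))
unrestricted ✓ (simply typable at Int; W, C, E all held)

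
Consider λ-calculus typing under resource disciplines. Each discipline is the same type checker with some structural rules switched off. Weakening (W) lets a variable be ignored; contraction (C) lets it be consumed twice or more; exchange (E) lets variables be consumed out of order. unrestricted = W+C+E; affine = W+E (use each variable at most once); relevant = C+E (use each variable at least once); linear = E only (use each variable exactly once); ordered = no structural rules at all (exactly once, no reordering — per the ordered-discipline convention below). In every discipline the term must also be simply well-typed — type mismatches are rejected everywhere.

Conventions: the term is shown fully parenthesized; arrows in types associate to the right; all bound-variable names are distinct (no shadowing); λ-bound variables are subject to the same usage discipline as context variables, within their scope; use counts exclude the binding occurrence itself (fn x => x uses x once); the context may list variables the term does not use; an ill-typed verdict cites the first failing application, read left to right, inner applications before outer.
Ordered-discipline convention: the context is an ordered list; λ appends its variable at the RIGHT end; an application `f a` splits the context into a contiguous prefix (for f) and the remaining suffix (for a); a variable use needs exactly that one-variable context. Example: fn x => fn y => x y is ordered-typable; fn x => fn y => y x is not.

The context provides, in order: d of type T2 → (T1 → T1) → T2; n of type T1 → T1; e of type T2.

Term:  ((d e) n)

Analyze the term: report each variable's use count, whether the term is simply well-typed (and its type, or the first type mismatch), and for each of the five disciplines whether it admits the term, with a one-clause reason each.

counts: d ×1; n ×1; e ×1
uses in reading order: d, e, n
typing: the term checks, with type T2
ordered: ✗, no contiguous prefix/suffix split fits d, e, n
linear: ✓, d, n, e: one use apiece
affine: ✓, d, n, e: no repeats, contraction unneeded
relevant: ✓, at least one use each (d, n, e)
unrestricted: ✓, typability at T2 is all that's needed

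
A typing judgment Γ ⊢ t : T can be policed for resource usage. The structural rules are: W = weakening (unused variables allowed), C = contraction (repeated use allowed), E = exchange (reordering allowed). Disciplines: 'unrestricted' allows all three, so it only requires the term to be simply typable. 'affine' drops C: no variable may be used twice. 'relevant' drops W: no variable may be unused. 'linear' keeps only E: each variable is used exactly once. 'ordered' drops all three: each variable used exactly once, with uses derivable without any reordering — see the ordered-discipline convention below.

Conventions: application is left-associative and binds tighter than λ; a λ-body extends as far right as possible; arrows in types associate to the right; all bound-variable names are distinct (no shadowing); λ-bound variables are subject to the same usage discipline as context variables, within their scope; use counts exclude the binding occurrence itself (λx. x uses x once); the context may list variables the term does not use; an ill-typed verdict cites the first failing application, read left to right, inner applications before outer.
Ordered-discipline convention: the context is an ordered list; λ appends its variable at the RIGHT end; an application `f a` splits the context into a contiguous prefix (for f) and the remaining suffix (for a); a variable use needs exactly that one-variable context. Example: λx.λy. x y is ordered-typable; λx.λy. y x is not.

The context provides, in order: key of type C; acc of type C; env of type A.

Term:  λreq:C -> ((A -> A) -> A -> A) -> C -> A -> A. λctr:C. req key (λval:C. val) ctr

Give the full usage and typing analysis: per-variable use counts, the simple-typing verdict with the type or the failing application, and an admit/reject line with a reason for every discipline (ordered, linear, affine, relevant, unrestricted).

counts: key: 1, acc: 0, env: 0, req (λ-bound): 1, ctr (λ-bound): 1, val (λ-bound): 1
order of uses: req, key, val, ctr
typing: ill-typed: an application expects (A -> A) -> A -> A but receives C -> C
ordered: ✗, a type mismatch blocks all five
linear: ✗, the type mismatch rejects it
affine: ✗, not simply typable
relevant: ✗, fails simple typing
unrestricted: ✗, a type mismatch blocks all five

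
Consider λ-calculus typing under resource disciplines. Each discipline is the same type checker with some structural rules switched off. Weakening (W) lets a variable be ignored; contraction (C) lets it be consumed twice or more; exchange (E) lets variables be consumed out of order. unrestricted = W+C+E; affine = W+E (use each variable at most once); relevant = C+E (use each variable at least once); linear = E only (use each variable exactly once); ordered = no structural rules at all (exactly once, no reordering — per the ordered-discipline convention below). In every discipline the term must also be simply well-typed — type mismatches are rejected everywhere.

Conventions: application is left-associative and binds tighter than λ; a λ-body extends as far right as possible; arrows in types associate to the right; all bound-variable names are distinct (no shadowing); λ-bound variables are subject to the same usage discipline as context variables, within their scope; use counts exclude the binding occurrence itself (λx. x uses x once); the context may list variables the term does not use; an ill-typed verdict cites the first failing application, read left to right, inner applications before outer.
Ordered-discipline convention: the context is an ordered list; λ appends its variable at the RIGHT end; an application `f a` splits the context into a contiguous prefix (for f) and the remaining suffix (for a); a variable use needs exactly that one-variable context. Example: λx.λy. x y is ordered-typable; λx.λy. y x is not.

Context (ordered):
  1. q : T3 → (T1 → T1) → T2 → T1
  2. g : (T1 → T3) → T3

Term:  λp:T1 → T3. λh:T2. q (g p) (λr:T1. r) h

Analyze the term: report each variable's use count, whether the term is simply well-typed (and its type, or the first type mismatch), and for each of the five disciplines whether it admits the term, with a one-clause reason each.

counts: q: 1; g: 1; p (λ-bound): 1; h (λ-bound): 1; r (λ-bound): 1
order of uses: q, g, p, r, h
typing: well-typed — term : (T1 → T3) → T2 → T1
ordered: ✓, q, g, p, h, r: once each, no exchange needed
linear: ✓, q, g, p, h, r: one use apiece
affine: ✓, none of q, g, p, h, r used more than once
relevant: ✓, q, g, p, h, r: all used, weakening unneeded
unrestricted: ✓, simply typable at (T1 → T3) → T2 → T1; W, C, E all held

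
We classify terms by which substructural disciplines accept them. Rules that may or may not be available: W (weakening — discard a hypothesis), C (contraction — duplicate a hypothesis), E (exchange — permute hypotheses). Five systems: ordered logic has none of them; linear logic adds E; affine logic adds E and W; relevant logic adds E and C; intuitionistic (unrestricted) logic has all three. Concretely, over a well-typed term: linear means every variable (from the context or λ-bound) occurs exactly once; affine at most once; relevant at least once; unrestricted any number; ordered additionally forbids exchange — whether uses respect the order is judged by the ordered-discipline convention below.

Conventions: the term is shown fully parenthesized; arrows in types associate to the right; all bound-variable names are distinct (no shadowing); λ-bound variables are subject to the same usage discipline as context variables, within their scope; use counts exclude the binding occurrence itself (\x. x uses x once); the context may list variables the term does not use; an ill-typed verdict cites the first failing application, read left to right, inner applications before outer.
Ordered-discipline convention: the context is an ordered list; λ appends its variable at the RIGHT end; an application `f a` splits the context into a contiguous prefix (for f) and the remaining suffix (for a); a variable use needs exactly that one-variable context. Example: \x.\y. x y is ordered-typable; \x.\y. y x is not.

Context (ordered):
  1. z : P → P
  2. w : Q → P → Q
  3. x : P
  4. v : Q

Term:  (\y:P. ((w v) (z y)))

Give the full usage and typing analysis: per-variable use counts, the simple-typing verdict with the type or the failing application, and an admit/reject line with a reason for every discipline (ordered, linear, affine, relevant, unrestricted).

counts: z=1, w=1, x=0, v=1, y (bound)=1
uses in reading order: w, v, z, y
typing: well-typed at P → Q
ordered: ✗, x left unused
linear: ✗, x left unused
affine: ✓, z, w, x, v, y: no repeats, contraction unneeded
relevant: ✗, x left unused
unrestricted: ✓, simply typable at P → Q; W, C, E all held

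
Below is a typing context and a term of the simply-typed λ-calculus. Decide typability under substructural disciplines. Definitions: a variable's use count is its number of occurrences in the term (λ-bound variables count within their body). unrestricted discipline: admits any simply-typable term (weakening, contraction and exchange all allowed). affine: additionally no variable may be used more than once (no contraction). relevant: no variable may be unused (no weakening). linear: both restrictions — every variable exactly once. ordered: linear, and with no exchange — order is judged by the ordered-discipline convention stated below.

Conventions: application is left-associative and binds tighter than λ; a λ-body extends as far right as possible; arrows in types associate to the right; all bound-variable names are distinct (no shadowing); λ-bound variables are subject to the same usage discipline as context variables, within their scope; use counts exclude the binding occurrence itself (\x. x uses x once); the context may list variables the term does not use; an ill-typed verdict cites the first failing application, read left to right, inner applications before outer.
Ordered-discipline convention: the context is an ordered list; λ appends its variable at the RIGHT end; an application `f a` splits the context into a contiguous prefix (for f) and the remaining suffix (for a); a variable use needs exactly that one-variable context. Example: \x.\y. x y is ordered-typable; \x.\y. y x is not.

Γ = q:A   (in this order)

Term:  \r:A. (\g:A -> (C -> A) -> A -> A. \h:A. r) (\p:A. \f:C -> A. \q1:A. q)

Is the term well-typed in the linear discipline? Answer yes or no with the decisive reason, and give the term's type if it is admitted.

no — g, h, p, f, q1 left unused
use counts: q ×1; r (λ-bound) ×1; g (λ-bound) ×0; h (λ-bound) ×0; p (λ-bound) ×0; f (λ-bound) ×0; q1 (λ-bound) ×0
use order (left to right): r, q
typing: well-typed at A -> A -> A
all disciplines: ordered ✗, linear ✗, affine ✓, relevant ✗, unrestricted ✓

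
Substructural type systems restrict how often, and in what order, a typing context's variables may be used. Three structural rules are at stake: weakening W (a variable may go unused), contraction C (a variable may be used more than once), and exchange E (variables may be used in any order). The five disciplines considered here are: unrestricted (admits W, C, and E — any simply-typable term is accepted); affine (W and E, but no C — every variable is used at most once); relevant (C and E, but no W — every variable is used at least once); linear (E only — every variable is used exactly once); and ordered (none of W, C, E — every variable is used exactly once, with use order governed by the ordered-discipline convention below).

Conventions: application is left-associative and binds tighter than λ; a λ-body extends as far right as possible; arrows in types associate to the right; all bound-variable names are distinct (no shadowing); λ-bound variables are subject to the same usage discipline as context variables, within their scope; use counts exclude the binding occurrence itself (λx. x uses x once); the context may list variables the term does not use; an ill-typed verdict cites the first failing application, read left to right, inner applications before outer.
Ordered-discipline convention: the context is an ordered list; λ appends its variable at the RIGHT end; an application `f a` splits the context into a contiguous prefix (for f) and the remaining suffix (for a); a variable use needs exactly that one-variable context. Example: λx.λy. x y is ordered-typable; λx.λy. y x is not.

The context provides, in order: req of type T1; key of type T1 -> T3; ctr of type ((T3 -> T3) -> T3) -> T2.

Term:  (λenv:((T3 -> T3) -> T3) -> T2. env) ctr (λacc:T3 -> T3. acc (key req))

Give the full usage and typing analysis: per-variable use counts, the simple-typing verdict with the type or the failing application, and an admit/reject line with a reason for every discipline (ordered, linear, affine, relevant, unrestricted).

use counts: req ×1; key ×1; ctr ×1; env (λ-bound) ×1; acc (λ-bound) ×1
left-to-right use order: env, ctr, acc, key, req
typing: ✓ — T2
ordered: ✗ — needs exchange: uses follow env, ctr, acc, key, req
linear: ✓ — exactly-once usage across req, key, ctr, env, acc
affine: ✓ — no duplicate uses among req, key, ctr, env, acc
relevant: ✓ — req, key, ctr, env, acc: all used, weakening unneeded
unrestricted: ✓ — simply typable at T2; W, C, E all held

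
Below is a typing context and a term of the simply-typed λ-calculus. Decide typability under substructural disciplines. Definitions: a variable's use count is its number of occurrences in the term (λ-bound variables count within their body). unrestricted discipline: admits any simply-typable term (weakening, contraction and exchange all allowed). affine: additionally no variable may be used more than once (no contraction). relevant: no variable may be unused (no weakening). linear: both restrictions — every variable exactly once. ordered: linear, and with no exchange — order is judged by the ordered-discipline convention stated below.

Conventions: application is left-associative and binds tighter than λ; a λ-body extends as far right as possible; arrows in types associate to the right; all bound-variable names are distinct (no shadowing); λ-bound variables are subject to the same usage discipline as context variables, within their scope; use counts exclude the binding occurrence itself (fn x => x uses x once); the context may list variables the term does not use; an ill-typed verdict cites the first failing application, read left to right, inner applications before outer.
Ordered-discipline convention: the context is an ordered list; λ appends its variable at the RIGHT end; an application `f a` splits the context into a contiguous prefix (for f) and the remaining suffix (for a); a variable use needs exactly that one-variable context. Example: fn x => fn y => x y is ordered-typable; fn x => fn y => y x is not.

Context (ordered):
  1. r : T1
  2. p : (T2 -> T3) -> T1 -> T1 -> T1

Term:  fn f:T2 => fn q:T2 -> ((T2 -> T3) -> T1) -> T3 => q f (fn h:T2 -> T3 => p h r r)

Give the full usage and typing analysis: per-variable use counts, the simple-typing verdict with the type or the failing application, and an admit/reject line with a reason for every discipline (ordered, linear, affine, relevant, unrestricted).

counts: r: 2×; p: 1×; f (bound): 1×; q (bound): 1×; h (bound): 1×
use order (left to right): q, f, p, h, r, r
typing: well-typed at T2 -> (T2 -> ((T2 -> T3) -> T1) -> T3) -> T3
ordered: ✗ — needs contraction — r ×2
linear: ✗ — needs contraction — r ×2
affine: ✗ — needs contraction — r ×2
relevant: ✓ — none of r, p, f, q, h goes unused
unrestricted: ✓ — well-typed at T2 -> (T2 -> ((T2 -> T3) -> T1) -> T3) -> T3; no restrictions here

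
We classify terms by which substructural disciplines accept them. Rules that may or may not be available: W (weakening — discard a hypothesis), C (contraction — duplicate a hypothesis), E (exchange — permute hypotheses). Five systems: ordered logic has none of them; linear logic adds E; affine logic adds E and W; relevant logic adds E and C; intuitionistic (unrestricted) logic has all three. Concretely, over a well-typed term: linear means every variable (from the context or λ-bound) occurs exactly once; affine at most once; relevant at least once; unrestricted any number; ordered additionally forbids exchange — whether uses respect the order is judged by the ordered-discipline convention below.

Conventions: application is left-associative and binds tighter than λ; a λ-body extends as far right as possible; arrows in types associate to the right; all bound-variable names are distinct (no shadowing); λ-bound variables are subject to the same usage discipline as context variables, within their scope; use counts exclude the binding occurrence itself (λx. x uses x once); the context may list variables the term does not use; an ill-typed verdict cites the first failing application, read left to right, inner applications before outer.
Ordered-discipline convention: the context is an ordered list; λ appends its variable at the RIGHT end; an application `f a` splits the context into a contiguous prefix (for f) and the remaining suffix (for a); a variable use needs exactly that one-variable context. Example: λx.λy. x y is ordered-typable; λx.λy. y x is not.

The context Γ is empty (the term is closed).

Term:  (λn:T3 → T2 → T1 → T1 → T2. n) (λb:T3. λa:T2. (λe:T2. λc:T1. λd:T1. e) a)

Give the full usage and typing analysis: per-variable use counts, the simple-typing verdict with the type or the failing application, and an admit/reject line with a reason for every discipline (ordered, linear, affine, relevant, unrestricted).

counts: n [bound] ×1, b [bound] ×0, a [bound] ×1, e [bound] ×1, c [bound] ×0, d [bound] ×0
order of uses: n, e, a
typing: the term checks, with type T3 → T2 → T1 → T1 → T2
ordered: ✗ — unused: b, c, d — weakening required
linear: ✗ — unused: b, c, d — weakening required
affine: ✓ — none of n, b, a, e, c, d used more than once
relevant: ✗ — unused: b, c, d — weakening required
unrestricted: ✓ — simply typable at T3 → T2 → T1 → T1 → T2; W, C, E all held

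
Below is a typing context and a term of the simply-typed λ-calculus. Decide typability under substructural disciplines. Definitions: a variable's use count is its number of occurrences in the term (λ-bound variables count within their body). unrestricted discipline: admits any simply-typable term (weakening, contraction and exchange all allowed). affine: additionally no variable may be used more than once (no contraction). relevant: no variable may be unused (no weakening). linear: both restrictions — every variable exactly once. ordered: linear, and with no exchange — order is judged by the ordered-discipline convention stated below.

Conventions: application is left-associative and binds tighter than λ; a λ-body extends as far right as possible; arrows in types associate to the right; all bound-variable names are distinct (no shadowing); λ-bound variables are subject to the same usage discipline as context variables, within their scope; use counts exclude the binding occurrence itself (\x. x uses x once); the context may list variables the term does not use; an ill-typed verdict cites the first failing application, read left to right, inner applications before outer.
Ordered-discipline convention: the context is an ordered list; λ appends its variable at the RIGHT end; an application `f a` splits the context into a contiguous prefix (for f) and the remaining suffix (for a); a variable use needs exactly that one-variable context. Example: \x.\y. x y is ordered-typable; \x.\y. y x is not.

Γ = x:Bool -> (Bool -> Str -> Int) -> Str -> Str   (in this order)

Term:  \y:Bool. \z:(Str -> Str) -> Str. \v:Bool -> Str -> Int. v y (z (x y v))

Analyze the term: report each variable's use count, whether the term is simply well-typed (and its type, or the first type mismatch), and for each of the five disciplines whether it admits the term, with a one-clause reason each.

counts: x: 1; y (bound): 2; z (bound): 1; v (bound): 2
order of uses: v, y, z, x, y, v
typing: the term checks, with type Bool -> ((Str -> Str) -> Str) -> (Bool -> Str -> Int) -> Int
ordered: ✗, y ×2, v ×2 used more than once (contraction)
linear: ✗, y ×2, v ×2 used more than once (contraction)
affine: ✗, y ×2, v ×2 used more than once (contraction)
relevant: ✓, every one of x, y, z, v appears
unrestricted: ✓, typability at Bool -> ((Str -> Str) -> Str) -> (Bool -> Str -> Int) -> Int is all that's needed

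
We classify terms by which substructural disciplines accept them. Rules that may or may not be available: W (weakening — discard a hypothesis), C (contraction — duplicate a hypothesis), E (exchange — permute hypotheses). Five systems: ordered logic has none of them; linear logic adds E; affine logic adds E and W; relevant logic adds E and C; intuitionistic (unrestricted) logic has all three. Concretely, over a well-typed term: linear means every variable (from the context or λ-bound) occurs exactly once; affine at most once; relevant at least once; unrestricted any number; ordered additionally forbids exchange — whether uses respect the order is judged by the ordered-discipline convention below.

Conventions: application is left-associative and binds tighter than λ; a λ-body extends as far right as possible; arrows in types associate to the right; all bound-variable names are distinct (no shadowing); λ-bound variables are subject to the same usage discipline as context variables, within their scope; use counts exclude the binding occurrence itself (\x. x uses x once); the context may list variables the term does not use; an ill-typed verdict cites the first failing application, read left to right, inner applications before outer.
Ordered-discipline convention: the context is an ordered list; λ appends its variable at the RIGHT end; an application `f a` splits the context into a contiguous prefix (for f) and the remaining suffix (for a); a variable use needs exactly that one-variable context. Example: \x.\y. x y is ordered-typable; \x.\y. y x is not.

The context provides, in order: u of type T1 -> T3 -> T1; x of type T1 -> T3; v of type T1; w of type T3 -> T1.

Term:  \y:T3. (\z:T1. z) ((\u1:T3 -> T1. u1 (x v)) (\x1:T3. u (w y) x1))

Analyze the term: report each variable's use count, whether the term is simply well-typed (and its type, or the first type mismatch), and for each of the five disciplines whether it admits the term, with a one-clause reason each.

variable uses: u=1, x=1, v=1, w=1, y (bound)=1, z (bound)=1, u1 (bound)=1, x1 (bound)=1
left-to-right use order: z, u1, x, v, u, w, y, x1
typing: well-typed — term : T3 -> T1
ordered: ✗ — no ordered split (uses run z, u1, x, v, u, w, y, x1)
linear: ✓ — exactly-once usage across u, x, v, w, y, z, u1, x1
affine: ✓ — no duplicate uses among u, x, v, w, y, z, u1, x1
relevant: ✓ — every one of u, x, v, w, y, z, u1, x1 appears
unrestricted: ✓ — type-checks (T3 -> T1) and nothing is barred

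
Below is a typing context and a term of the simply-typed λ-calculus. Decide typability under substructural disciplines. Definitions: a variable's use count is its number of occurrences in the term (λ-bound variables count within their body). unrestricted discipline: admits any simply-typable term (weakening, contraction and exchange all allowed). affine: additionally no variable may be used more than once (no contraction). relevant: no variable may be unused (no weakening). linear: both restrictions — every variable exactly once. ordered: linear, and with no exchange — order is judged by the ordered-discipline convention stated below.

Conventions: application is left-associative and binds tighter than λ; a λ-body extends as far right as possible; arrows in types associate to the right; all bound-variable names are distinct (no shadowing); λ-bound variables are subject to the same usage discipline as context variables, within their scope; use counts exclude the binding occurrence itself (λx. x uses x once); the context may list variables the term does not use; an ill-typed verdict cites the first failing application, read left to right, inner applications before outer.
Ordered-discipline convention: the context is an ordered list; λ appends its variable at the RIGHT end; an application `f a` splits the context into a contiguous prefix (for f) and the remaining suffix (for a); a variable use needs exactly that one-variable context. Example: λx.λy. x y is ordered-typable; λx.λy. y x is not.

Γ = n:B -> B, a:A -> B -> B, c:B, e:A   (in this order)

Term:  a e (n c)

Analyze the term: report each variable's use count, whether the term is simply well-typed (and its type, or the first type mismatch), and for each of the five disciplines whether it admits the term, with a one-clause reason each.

counts: n: 1×, a: 1×, c: 1×, e: 1×
use order (left to right): a, e, n, c
typing: the term checks, with type B
ordered: ✗ — needs exchange: uses follow a, e, n, c
linear: ✓ — n, a, c, e: one use apiece
affine: ✓ — no duplicate uses among n, a, c, e
relevant: ✓ — every one of n, a, c, e appears
unrestricted: ✓ — type-checks (B) and nothing is barred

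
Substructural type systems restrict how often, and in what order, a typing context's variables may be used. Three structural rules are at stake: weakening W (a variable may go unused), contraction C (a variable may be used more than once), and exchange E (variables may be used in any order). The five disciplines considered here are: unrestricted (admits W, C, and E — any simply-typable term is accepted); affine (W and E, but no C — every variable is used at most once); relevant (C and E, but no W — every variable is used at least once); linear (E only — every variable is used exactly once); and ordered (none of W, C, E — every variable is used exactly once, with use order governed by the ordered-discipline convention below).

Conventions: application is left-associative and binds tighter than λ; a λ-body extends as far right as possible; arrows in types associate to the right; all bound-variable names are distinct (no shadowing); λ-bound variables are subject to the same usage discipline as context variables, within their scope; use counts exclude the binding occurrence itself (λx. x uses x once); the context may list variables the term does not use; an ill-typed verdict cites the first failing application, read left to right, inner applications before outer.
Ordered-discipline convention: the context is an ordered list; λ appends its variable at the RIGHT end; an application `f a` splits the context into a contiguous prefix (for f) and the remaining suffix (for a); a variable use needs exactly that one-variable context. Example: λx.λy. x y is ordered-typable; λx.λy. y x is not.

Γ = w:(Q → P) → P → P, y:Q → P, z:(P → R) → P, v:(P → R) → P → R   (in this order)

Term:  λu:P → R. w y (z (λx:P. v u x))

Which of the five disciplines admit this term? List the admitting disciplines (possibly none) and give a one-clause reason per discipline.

admitted in: ordered, linear, affine, relevant, unrestricted
usage: w=1, y=1, z=1, v=1, u (bound)=1, x (bound)=1
order of uses: w, y, z, v, u, x
typing: well-typed at (P → R) → P
ordered: ✓ — w, y, z, v, u, x once each; derivable with no W/C/E
linear: ✓ — each of w, y, z, v, u, x used exactly once
affine: ✓ — none of w, y, z, v, u, x used more than once
relevant: ✓ — at least one use each (w, y, z, v, u, x)
unrestricted: ✓ — simply typable at (P → R) → P; W, C, E all held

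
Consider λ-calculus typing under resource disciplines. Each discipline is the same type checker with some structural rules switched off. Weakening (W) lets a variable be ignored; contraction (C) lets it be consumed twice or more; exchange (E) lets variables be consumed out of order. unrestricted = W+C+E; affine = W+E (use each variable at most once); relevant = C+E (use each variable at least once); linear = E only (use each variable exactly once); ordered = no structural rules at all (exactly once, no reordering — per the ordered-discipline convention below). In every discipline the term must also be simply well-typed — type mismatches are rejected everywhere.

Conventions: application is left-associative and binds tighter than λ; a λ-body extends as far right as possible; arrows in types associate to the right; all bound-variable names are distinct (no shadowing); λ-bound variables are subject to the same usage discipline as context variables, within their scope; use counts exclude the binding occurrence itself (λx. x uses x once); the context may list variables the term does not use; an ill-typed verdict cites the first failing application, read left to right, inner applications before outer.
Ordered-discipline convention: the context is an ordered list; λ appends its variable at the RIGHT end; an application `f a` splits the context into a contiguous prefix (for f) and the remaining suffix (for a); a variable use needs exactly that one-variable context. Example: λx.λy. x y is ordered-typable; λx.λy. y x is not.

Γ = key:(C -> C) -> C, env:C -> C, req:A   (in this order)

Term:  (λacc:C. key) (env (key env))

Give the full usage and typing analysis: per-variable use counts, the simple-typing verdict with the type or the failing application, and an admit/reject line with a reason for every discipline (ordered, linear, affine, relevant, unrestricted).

usage: key: 2; env: 2; req: 0; acc (λ-bound): 0
use order (left to right): key, env, key, env
typing: the term checks, with type (C -> C) -> C
ordered: ✗ — repeated use of key ×2, env ×2; unused: req, acc — weakening required
linear: ✗ — repeated use of key ×2, env ×2; unused: req, acc — weakening required
affine: ✗ — repeated use of key ×2, env ×2
relevant: ✗ — unused: req, acc — weakening required
unrestricted: ✓ — simply typable at (C -> C) -> C; W, C, E all held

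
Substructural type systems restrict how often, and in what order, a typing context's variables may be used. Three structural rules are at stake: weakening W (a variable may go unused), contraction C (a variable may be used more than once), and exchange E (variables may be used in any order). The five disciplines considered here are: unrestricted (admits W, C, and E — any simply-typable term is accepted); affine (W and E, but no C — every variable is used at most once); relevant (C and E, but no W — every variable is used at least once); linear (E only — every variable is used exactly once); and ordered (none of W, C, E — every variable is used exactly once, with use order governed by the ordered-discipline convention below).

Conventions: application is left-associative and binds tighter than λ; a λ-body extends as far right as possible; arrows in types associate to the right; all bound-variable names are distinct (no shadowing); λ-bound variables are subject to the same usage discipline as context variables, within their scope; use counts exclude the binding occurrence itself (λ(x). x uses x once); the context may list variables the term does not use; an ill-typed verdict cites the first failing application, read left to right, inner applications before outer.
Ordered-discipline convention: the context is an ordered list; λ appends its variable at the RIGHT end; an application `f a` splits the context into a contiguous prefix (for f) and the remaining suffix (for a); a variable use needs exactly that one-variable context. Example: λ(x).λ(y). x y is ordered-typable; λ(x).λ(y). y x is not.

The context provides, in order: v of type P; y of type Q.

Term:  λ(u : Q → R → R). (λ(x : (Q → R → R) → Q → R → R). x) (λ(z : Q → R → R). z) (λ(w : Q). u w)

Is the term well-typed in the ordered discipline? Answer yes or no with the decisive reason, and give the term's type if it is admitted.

no — needs weakening: v, y unused
variable uses: v=0; y=0; u [bound]=1; x [bound]=1; z [bound]=1; w [bound]=1
left-to-right use order: x, z, u, w
typing: the term checks, with type (Q → R → R) → Q → R → R
per-discipline verdicts: ordered ✗, linear ✗, affine ✓, relevant ✗, unrestricted ✓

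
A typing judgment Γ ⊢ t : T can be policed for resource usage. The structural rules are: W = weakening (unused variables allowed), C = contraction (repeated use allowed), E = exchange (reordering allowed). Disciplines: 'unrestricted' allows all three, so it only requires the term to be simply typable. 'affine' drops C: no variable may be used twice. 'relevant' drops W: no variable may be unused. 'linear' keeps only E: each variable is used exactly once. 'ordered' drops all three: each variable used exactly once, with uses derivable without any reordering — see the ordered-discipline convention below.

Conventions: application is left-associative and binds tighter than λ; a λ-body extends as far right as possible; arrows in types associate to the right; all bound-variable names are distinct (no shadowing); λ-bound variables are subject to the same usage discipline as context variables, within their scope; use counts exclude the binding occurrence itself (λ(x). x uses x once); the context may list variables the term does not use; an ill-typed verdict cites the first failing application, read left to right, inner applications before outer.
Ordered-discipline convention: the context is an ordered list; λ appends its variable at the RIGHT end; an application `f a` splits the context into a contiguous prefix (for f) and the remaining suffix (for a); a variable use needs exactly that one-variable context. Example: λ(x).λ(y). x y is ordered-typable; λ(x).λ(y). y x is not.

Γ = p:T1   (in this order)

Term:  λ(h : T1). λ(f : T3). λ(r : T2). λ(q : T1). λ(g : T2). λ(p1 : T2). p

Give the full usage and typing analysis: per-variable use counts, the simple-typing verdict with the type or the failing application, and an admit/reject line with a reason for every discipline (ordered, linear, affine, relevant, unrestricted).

counts: p: 1; h (bound): 0; f (bound): 0; r (bound): 0; q (bound): 0; g (bound): 0; p1 (bound): 0
uses in reading order: p
typing: ✓ — T1 → T3 → T2 → T1 → T2 → T2 → T1
ordered: ✗ — needs weakening: h, f, r, q, g, p1 unused
linear: ✗ — needs weakening: h, f, r, q, g, p1 unused
affine: ✓ — none of p, h, f, r, q, g, p1 used more than once
relevant: ✗ — needs weakening: h, f, r, q, g, p1 unused
unrestricted: ✓ — type-checks (T1 → T3 → T2 → T1 → T2 → T2 → T1) and nothing is barred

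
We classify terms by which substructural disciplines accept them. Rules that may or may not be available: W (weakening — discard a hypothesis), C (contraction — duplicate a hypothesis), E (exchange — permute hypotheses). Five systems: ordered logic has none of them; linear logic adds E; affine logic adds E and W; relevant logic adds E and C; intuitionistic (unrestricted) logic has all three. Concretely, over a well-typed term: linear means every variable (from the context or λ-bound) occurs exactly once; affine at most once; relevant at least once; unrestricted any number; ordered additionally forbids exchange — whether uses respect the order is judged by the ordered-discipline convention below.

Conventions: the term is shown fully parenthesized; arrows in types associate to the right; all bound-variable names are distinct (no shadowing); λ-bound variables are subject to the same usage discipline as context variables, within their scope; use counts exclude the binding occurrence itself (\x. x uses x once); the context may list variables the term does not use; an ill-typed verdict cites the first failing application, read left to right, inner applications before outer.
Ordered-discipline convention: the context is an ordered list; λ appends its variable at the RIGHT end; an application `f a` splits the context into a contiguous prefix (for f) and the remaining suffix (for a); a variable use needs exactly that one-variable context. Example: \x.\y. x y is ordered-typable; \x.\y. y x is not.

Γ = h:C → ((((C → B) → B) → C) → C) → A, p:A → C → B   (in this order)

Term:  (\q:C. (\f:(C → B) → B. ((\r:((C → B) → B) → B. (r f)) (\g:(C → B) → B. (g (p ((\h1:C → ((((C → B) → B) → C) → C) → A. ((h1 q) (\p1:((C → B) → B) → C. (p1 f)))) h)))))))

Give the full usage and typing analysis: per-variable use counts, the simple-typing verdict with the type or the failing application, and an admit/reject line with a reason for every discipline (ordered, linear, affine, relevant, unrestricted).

counts: h: 1, p: 1, q (λ-bound): 1, f (λ-bound): 2, r (λ-bound): 1, g (λ-bound): 1, h1 (λ-bound): 1, p1 (λ-bound): 1
left-to-right use order: r, f, g, p, h1, q, p1, f, h
typing: the term checks, with type C → ((C → B) → B) → B
ordered ✗ (needs contraction — f ×2)
linear ✗ (needs contraction — f ×2)
affine ✗ (needs contraction — f ×2)
relevant ✓ (none of h, p, q, f, r, g, h1, p1 goes unused)
unrestricted ✓ (well-typed at C → ((C → B) → B) → B; no restrictions here)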